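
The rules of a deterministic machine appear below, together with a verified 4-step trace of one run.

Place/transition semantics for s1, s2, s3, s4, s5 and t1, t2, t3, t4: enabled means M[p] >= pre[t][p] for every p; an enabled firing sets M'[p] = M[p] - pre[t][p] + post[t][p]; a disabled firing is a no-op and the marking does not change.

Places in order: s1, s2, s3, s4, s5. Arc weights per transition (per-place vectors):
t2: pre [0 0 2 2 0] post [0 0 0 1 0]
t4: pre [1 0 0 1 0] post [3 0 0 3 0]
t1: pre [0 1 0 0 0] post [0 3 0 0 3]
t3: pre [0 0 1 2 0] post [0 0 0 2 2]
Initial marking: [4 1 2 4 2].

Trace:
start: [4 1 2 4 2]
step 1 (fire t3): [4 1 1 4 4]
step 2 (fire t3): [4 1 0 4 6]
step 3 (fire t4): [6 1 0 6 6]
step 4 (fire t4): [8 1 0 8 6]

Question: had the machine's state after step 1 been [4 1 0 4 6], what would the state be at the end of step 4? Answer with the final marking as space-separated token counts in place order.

8 1 0 8 6

state after step 1 := [4 1 0 4 6]
step 2 (fire t3): [4 1 0 4 6]
step 3 (fire t4): [6 1 0 6 6]
step 4 (fire t4): [8 1 0 8 6]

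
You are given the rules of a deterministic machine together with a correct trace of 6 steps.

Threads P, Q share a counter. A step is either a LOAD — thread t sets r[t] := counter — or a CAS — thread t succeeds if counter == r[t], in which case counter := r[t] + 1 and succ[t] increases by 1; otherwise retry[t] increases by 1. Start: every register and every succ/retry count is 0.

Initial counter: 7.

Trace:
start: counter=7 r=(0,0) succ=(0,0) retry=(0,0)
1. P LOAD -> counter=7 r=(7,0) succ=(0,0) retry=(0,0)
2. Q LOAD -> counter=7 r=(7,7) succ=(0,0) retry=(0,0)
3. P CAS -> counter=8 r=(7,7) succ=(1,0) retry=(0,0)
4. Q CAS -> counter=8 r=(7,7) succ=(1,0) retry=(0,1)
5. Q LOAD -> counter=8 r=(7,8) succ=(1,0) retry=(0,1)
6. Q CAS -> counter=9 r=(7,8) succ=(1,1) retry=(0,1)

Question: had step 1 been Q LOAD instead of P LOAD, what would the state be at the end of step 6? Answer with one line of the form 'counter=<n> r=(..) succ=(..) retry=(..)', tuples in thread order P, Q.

counter=9 r=(0,8) succ=(0,2) retry=(1,0)

(re-executing from step 1 with the substitution; state before step 1: counter=7 r=(0,0) succ=(0,0) retry=(0,0))
1. Q LOAD -> counter=7 r=(0,7) succ=(0,0) retry=(0,0)
2. Q LOAD -> counter=7 r=(0,7) succ=(0,0) retry=(0,0)
3. P CAS -> counter=7 r=(0,7) succ=(0,0) retry=(1,0)
4. Q CAS -> counter=8 r=(0,7) succ=(0,1) retry=(1,0)
5. Q LOAD -> counter=8 r=(0,8) succ=(0,1) retry=(1,0)
6. Q CAS -> counter=9 r=(0,8) succ=(0,2) retry=(1,0)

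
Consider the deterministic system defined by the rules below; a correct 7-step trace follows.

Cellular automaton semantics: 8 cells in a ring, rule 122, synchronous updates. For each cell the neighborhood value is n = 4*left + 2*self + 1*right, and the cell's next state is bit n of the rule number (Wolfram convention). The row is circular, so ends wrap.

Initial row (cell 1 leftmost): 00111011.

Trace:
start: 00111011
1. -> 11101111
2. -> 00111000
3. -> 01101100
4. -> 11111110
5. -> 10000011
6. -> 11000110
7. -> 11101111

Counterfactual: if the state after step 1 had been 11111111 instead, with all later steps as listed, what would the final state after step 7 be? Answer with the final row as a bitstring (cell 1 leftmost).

00000000

state after step 1 := 11111111
2. -> 00000000
3. -> 00000000
4. -> 00000000
5. -> 00000000
6. -> 00000000
7. -> 00000000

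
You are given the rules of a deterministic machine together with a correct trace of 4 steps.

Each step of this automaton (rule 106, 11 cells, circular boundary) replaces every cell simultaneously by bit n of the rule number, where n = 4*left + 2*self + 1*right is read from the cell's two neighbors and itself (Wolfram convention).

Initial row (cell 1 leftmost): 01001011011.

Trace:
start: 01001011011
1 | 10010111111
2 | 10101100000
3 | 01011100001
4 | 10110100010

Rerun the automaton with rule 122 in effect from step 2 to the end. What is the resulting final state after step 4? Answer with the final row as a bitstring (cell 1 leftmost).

11100011011

(re-executing steps 2..4 under rule 122; state before step 2: 10010111111)
2 | 11101100000
3 | 10111110001
4 | 11100011011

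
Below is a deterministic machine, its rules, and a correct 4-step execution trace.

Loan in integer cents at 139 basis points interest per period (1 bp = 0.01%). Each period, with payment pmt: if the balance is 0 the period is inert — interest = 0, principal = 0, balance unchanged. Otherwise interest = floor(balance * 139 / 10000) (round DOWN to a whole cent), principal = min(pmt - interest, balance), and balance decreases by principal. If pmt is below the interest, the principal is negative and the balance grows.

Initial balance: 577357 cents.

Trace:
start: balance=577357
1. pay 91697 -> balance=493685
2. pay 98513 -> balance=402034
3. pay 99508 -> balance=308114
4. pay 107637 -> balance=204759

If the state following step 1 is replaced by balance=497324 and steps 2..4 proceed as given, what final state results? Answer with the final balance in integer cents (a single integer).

208551

state after step 1 := balance=497324
2. pay 98513 -> balance=405723
3. pay 99508 -> balance=311854
4. pay 107637 -> balance=208551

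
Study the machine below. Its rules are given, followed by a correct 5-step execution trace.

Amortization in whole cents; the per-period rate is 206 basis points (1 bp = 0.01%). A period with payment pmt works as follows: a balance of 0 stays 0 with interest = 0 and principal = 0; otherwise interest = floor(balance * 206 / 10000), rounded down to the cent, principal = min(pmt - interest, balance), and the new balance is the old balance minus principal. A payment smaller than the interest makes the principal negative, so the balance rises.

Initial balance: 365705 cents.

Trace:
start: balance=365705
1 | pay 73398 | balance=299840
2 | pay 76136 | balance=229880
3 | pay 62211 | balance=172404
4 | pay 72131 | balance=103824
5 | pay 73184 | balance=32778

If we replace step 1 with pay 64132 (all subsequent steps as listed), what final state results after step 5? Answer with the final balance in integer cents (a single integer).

(re-executing from step 1 with the substitution; state before step 1: balance=365705)
1 | pay 64132 | balance=309106
2 | pay 76136 | balance=239337
3 | pay 62211 | balance=182056
4 | pay 72131 | balance=113675
5 | pay 73184 | balance=42832

42832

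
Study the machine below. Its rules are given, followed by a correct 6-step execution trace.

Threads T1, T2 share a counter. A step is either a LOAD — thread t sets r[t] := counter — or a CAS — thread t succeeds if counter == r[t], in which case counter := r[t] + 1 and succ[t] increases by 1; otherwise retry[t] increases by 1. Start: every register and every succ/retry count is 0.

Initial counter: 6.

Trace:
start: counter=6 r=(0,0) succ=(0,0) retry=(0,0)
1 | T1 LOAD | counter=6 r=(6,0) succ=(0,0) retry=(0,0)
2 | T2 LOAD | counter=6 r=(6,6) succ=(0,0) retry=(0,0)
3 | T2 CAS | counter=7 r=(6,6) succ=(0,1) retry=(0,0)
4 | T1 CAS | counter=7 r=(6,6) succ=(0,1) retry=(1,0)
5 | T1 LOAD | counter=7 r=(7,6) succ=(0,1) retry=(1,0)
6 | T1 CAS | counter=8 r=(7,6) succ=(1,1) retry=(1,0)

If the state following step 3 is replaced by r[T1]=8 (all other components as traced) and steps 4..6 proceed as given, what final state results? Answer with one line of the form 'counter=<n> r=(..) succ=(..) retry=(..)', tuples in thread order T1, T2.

state after step 3 := counter=7 r=(8,6) succ=(0,1) retry=(0,0)
4 | T1 CAS | counter=7 r=(8,6) succ=(0,1) retry=(1,0)
5 | T1 LOAD | counter=7 r=(7,6) succ=(0,1) retry=(1,0)
6 | T1 CAS | counter=8 r=(7,6) succ=(1,1) retry=(1,0)

counter=8 r=(7,6) succ=(1,1) retry=(1,0)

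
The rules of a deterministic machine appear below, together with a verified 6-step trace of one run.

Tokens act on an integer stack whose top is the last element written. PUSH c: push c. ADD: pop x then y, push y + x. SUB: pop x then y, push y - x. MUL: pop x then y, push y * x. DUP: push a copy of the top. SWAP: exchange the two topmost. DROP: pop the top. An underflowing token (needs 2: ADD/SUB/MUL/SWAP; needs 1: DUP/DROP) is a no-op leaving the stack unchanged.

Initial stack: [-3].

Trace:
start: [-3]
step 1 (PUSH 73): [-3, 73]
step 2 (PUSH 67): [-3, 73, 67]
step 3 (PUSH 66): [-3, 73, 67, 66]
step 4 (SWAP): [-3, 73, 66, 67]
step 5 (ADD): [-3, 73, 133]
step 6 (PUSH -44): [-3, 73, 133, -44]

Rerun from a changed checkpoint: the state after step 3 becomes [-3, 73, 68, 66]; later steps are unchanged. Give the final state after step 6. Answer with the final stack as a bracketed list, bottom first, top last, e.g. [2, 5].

[-3, 73, 134, -44]

state after step 3 := [-3, 73, 68, 66]
step 4 (SWAP): [-3, 73, 66, 68]
step 5 (ADD): [-3, 73, 134]
step 6 (PUSH -44): [-3, 73, 134, -44]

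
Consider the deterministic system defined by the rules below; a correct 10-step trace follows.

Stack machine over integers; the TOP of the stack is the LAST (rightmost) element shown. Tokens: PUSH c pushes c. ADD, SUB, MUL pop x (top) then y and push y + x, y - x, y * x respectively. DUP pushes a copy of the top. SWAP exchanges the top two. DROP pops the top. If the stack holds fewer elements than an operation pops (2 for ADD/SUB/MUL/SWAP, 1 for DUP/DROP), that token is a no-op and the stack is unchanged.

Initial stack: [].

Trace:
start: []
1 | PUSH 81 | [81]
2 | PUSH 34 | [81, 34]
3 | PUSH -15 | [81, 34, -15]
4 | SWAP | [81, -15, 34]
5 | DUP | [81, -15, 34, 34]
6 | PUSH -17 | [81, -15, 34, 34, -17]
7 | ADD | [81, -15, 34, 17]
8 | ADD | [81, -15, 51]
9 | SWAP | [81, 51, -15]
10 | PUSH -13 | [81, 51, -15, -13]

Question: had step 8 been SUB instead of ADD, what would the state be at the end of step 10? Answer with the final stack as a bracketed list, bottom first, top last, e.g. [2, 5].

(re-executing from step 8 with the substitution; state before step 8: [81, -15, 34, 17])
8 | SUB | [81, -15, 17]
9 | SWAP | [81, 17, -15]
10 | PUSH -13 | [81, 17, -15, -13]

[81, 17, -15, -13]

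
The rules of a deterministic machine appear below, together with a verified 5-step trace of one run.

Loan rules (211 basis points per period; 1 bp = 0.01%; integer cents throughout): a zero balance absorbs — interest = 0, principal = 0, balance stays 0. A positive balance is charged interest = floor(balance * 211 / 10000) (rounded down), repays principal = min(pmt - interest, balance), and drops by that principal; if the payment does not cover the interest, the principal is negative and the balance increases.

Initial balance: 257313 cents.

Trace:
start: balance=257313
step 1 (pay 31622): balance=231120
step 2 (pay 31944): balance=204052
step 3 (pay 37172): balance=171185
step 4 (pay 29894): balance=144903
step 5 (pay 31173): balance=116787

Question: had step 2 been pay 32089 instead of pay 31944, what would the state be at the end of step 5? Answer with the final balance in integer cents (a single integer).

116632

(re-executing from step 2 with the substitution; state before step 2: balance=231120)
step 2 (pay 32089): balance=203907
step 3 (pay 37172): balance=171037
step 4 (pay 29894): balance=144751
step 5 (pay 31173): balance=116632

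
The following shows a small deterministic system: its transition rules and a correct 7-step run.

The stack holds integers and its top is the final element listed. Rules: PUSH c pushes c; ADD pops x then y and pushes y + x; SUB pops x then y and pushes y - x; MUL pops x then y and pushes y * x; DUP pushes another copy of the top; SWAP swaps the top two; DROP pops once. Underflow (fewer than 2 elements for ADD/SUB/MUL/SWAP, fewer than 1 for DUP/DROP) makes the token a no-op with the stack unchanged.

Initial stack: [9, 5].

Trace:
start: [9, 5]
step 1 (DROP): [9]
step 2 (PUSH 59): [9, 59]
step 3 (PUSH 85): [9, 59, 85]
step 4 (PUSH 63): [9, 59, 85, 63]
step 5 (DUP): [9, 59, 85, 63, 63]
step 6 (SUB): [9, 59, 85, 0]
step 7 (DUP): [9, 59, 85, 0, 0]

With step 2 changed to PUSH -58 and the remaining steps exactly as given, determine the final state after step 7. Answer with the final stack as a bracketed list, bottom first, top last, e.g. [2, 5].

(re-executing from step 2 with the substitution; state before step 2: [9])
step 2 (PUSH -58): [9, -58]
step 3 (PUSH 85): [9, -58, 85]
step 4 (PUSH 63): [9, -58, 85, 63]
step 5 (DUP): [9, -58, 85, 63, 63]
step 6 (SUB): [9, -58, 85, 0]
step 7 (DUP): [9, -58, 85, 0, 0]

[9, -58, 85, 0, 0]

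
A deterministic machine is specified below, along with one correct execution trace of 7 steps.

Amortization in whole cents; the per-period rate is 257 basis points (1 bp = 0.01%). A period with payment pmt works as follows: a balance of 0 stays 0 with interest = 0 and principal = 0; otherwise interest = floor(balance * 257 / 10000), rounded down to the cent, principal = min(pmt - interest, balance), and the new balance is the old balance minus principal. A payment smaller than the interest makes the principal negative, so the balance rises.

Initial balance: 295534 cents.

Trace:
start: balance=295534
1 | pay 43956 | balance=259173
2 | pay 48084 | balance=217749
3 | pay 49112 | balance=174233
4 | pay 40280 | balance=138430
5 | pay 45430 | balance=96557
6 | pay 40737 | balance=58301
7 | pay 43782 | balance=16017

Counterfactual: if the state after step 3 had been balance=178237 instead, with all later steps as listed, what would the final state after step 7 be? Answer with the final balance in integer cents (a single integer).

20449

state after step 3 := balance=178237
4 | pay 40280 | balance=142537
5 | pay 45430 | balance=100770
6 | pay 40737 | balance=62622
7 | pay 43782 | balance=20449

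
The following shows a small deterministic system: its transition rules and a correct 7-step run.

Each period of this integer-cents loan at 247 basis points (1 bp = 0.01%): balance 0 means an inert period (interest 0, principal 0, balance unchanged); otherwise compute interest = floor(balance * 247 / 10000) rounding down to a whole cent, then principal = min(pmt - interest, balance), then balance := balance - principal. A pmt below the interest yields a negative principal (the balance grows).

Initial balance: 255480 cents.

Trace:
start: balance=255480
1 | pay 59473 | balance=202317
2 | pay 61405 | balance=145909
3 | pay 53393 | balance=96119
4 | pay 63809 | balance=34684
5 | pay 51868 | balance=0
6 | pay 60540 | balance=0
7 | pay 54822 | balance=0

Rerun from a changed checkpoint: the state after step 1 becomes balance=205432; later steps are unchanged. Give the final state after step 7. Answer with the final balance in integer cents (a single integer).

state after step 1 := balance=205432
2 | pay 61405 | balance=149101
3 | pay 53393 | balance=99390
4 | pay 63809 | balance=38035
5 | pay 51868 | balance=0
6 | pay 60540 | balance=0
7 | pay 54822 | balance=0

0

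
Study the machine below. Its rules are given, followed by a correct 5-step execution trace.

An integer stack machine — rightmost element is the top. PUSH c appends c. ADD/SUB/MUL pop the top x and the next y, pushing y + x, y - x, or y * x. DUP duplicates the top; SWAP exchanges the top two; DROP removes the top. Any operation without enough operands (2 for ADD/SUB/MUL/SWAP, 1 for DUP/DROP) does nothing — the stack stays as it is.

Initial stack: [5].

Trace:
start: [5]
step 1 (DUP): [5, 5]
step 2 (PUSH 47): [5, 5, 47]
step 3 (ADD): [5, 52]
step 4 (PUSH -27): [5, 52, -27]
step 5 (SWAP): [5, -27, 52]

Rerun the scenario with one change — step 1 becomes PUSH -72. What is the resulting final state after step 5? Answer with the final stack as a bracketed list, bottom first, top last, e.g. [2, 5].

[5, -27, -25]

(re-executing from step 1 with the substitution; state before step 1: [5])
step 1 (PUSH -72): [5, -72]
step 2 (PUSH 47): [5, -72, 47]
step 3 (ADD): [5, -25]
step 4 (PUSH -27): [5, -25, -27]
step 5 (SWAP): [5, -27, -25]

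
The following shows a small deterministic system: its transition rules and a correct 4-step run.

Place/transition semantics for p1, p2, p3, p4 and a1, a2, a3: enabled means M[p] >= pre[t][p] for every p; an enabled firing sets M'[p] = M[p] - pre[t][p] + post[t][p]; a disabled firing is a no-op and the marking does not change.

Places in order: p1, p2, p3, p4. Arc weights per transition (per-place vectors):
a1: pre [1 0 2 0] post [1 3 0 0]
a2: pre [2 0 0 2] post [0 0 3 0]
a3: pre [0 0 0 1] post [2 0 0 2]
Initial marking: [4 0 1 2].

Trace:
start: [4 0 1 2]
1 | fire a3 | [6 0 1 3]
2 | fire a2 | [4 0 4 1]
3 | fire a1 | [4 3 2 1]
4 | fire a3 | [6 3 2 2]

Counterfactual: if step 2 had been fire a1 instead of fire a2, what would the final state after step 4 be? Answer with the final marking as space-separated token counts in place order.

(re-executing from step 2 with the substitution; state before step 2: [6 0 1 3])
2 | fire a1 | [6 0 1 3]
3 | fire a1 | [6 0 1 3]
4 | fire a3 | [8 0 1 4]

8 0 1 4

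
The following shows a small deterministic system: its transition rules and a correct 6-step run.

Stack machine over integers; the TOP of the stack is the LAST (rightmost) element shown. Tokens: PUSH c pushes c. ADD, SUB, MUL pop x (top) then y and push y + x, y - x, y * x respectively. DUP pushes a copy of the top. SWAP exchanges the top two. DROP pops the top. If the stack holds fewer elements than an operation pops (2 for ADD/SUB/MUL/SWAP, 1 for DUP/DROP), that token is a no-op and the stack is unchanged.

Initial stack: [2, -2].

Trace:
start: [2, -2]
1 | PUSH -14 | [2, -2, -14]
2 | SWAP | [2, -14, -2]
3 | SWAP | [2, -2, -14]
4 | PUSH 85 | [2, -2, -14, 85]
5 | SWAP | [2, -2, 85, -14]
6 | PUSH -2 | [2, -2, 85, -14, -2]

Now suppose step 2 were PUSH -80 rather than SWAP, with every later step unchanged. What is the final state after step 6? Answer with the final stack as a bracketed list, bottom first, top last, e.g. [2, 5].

(re-executing from step 2 with the substitution; state before step 2: [2, -2, -14])
2 | PUSH -80 | [2, -2, -14, -80]
3 | SWAP | [2, -2, -80, -14]
4 | PUSH 85 | [2, -2, -80, -14, 85]
5 | SWAP | [2, -2, -80, 85, -14]
6 | PUSH -2 | [2, -2, -80, 85, -14, -2]

[2, -2, -80, 85, -14, -2]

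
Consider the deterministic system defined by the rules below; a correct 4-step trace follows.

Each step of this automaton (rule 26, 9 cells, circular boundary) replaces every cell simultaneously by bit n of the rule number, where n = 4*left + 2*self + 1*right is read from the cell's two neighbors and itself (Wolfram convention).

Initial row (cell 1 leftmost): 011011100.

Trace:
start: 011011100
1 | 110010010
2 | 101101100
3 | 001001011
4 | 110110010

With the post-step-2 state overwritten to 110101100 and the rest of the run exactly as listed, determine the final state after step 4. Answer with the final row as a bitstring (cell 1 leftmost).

state after step 2 := 110101100
3 | 100001011
4 | 010010010

010010010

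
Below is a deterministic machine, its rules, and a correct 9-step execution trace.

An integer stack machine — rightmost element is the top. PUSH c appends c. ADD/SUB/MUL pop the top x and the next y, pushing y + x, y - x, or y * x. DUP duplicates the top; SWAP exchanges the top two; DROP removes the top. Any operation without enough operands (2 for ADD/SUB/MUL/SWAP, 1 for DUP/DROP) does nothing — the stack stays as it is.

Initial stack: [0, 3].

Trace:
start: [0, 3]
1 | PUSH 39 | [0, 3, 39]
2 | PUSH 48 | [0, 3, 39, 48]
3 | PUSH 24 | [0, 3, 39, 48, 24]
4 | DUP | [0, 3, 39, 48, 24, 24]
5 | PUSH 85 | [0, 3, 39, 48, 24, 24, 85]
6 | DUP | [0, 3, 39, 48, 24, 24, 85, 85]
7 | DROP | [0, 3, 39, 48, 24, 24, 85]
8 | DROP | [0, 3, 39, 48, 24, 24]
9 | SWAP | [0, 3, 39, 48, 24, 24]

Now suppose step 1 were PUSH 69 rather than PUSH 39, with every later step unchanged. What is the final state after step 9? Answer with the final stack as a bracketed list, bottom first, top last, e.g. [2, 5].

[0, 3, 69, 48, 24, 24]

(re-executing from step 1 with the substitution; state before step 1: [0, 3])
1 | PUSH 69 | [0, 3, 69]
2 | PUSH 48 | [0, 3, 69, 48]
3 | PUSH 24 | [0, 3, 69, 48, 24]
4 | DUP | [0, 3, 69, 48, 24, 24]
5 | PUSH 85 | [0, 3, 69, 48, 24, 24, 85]
6 | DUP | [0, 3, 69, 48, 24, 24, 85, 85]
7 | DROP | [0, 3, 69, 48, 24, 24, 85]
8 | DROP | [0, 3, 69, 48, 24, 24]
9 | SWAP | [0, 3, 69, 48, 24, 24]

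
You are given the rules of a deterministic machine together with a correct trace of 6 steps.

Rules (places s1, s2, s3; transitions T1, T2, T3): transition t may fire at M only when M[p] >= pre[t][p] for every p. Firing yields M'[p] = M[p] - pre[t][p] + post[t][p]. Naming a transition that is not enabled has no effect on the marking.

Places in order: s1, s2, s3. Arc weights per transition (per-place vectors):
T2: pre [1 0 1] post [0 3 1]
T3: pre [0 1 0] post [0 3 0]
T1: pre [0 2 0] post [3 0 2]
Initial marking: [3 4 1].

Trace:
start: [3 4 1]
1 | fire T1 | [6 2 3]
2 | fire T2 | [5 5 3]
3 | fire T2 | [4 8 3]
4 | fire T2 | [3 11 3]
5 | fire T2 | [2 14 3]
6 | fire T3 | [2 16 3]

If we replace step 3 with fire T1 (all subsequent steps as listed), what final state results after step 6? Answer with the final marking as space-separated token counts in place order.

6 11 5

(re-executing from step 3 with the substitution; state before step 3: [5 5 3])
3 | fire T1 | [8 3 5]
4 | fire T2 | [7 6 5]
5 | fire T2 | [6 9 5]
6 | fire T3 | [6 11 5]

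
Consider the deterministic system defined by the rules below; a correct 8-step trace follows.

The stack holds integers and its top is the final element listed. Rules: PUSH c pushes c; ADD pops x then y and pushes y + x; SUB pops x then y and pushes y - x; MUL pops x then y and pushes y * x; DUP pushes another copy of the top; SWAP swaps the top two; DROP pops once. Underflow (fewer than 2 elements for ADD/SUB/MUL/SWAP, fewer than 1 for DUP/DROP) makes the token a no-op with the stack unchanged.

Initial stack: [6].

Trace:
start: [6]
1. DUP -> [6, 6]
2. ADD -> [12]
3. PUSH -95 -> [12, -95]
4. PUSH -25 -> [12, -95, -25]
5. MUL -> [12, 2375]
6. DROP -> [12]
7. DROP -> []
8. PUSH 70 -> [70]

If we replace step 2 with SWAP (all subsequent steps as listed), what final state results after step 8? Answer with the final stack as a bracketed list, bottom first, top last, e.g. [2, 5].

(re-executing from step 2 with the substitution; state before step 2: [6, 6])
2. SWAP -> [6, 6]
3. PUSH -95 -> [6, 6, -95]
4. PUSH -25 -> [6, 6, -95, -25]
5. MUL -> [6, 6, 2375]
6. DROP -> [6, 6]
7. DROP -> [6]
8. PUSH 70 -> [6, 70]

[6, 70]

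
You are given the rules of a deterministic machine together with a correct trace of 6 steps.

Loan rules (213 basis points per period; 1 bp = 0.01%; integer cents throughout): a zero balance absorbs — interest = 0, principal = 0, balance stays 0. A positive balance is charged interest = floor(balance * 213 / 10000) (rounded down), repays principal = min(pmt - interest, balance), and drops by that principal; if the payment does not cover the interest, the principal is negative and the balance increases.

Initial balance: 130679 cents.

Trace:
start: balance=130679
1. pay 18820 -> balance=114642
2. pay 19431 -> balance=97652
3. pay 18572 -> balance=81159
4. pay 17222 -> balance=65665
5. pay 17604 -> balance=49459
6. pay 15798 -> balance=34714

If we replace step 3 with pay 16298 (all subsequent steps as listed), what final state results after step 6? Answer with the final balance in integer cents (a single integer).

37138

(re-executing from step 3 with the substitution; state before step 3: balance=97652)
3. pay 16298 -> balance=83433
4. pay 17222 -> balance=67988
5. pay 17604 -> balance=51832
6. pay 15798 -> balance=37138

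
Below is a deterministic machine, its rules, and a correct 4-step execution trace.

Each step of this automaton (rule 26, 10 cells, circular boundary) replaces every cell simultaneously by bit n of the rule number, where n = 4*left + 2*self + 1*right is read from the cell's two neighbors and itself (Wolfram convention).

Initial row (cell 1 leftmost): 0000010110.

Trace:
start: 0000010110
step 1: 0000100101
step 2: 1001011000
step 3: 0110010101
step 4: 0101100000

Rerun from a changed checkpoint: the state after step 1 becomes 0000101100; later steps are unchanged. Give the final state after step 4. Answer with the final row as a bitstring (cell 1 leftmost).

state after step 1 := 0000101100
step 2: 0001001010
step 3: 0010110001
step 4: 1100101010

1100101010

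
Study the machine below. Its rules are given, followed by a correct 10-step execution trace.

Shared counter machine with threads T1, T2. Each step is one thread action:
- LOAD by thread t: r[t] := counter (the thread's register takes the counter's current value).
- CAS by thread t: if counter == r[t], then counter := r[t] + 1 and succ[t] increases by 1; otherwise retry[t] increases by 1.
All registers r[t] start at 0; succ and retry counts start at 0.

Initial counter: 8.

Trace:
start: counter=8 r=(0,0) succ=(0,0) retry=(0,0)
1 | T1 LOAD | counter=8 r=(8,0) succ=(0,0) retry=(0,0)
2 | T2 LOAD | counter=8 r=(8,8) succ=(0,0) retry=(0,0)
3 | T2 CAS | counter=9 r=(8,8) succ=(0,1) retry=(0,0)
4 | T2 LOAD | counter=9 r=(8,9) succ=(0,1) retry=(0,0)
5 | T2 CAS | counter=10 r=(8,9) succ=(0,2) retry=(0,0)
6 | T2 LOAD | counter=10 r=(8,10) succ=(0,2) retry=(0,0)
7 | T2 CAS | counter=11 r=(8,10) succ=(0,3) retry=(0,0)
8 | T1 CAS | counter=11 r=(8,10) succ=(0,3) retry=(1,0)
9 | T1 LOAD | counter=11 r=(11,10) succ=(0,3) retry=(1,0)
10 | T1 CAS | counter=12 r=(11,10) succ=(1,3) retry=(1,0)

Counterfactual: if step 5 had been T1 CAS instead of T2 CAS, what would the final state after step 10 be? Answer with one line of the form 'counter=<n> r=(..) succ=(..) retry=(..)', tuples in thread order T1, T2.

(re-executing from step 5 with the substitution; state before step 5: counter=9 r=(8,9) succ=(0,1) retry=(0,0))
5 | T1 CAS | counter=9 r=(8,9) succ=(0,1) retry=(1,0)
6 | T2 LOAD | counter=9 r=(8,9) succ=(0,1) retry=(1,0)
7 | T2 CAS | counter=10 r=(8,9) succ=(0,2) retry=(1,0)
8 | T1 CAS | counter=10 r=(8,9) succ=(0,2) retry=(2,0)
9 | T1 LOAD | counter=10 r=(10,9) succ=(0,2) retry=(2,0)
10 | T1 CAS | counter=11 r=(10,9) succ=(1,2) retry=(2,0)

counter=11 r=(10,9) succ=(1,2) retry=(2,0)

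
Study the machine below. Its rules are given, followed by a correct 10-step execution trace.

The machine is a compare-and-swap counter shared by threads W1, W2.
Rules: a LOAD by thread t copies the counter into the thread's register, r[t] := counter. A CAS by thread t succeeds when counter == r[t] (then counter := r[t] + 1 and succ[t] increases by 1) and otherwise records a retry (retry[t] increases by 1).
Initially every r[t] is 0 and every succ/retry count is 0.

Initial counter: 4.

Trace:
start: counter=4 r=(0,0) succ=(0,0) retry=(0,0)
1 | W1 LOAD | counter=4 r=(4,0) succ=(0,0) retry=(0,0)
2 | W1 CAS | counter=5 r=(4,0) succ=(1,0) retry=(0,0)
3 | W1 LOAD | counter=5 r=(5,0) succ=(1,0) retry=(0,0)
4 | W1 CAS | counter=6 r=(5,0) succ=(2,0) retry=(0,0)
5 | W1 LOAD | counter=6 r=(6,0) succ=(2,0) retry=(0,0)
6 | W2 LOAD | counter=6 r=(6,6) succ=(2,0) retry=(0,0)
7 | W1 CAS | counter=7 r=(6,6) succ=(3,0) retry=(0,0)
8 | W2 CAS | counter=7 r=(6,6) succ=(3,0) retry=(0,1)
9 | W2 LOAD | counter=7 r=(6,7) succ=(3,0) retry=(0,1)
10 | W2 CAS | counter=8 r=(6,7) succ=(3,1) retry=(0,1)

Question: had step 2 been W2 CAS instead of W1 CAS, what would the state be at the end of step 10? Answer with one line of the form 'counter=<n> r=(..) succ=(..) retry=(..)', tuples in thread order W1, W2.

(re-executing from step 2 with the substitution; state before step 2: counter=4 r=(4,0) succ=(0,0) retry=(0,0))
2 | W2 CAS | counter=4 r=(4,0) succ=(0,0) retry=(0,1)
3 | W1 LOAD | counter=4 r=(4,0) succ=(0,0) retry=(0,1)
4 | W1 CAS | counter=5 r=(4,0) succ=(1,0) retry=(0,1)
5 | W1 LOAD | counter=5 r=(5,0) succ=(1,0) retry=(0,1)
6 | W2 LOAD | counter=5 r=(5,5) succ=(1,0) retry=(0,1)
7 | W1 CAS | counter=6 r=(5,5) succ=(2,0) retry=(0,1)
8 | W2 CAS | counter=6 r=(5,5) succ=(2,0) retry=(0,2)
9 | W2 LOAD | counter=6 r=(5,6) succ=(2,0) retry=(0,2)
10 | W2 CAS | counter=7 r=(5,6) succ=(2,1) retry=(0,2)

counter=7 r=(5,6) succ=(2,1) retry=(0,2)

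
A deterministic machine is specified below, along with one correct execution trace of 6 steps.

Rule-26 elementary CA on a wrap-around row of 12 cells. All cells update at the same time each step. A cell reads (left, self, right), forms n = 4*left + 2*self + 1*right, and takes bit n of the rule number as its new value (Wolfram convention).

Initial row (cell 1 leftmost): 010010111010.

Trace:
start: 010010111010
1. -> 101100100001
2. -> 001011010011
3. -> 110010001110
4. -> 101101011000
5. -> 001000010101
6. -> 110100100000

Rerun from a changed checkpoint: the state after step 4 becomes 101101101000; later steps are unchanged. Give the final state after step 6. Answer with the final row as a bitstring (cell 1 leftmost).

state after step 4 := 101101101000
5. -> 001001000101
6. -> 110110101000

110110101000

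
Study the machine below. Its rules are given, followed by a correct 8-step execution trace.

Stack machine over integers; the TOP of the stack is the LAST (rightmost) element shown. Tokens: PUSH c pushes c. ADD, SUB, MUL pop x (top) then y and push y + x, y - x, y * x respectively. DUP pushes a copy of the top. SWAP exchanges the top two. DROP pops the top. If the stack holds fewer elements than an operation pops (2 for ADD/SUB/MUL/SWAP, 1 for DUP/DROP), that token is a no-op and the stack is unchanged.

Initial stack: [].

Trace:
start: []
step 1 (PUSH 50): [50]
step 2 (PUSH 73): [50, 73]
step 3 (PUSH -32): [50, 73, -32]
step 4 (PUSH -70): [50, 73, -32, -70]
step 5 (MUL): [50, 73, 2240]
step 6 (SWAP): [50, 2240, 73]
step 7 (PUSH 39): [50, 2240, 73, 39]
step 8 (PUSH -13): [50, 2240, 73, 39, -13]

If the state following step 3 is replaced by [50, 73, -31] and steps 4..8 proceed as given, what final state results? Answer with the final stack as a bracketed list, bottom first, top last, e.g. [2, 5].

[50, 2170, 73, 39, -13]

state after step 3 := [50, 73, -31]
step 4 (PUSH -70): [50, 73, -31, -70]
step 5 (MUL): [50, 73, 2170]
step 6 (SWAP): [50, 2170, 73]
step 7 (PUSH 39): [50, 2170, 73, 39]
step 8 (PUSH -13): [50, 2170, 73, 39, -13]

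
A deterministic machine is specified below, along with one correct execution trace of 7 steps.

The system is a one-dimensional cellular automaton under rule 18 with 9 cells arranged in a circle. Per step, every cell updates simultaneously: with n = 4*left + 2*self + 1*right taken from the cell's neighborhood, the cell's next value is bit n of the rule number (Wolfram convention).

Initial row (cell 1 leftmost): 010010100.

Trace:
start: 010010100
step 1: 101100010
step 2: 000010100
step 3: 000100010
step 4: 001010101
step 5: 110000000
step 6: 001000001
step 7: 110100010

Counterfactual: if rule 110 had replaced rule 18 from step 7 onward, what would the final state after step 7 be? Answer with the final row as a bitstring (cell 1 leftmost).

(re-executing step 7 under rule 110; state before step 7: 001000001)
step 7: 011000011

011000011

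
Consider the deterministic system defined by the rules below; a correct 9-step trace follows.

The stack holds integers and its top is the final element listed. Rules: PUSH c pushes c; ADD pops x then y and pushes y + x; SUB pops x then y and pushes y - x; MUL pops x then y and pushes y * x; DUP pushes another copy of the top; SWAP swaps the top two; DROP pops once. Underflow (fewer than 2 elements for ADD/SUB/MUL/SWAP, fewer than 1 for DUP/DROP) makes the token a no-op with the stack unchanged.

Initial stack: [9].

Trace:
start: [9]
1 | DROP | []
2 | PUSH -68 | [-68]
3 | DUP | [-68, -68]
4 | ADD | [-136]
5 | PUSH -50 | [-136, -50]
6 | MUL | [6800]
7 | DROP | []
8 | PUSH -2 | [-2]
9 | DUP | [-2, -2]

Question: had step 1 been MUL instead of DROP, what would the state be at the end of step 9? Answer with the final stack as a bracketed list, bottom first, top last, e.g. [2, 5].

[9, -2, -2]

(re-executing from step 1 with the substitution; state before step 1: [9])
1 | MUL | [9]
2 | PUSH -68 | [9, -68]
3 | DUP | [9, -68, -68]
4 | ADD | [9, -136]
5 | PUSH -50 | [9, -136, -50]
6 | MUL | [9, 6800]
7 | DROP | [9]
8 | PUSH -2 | [9, -2]
9 | DUP | [9, -2, -2]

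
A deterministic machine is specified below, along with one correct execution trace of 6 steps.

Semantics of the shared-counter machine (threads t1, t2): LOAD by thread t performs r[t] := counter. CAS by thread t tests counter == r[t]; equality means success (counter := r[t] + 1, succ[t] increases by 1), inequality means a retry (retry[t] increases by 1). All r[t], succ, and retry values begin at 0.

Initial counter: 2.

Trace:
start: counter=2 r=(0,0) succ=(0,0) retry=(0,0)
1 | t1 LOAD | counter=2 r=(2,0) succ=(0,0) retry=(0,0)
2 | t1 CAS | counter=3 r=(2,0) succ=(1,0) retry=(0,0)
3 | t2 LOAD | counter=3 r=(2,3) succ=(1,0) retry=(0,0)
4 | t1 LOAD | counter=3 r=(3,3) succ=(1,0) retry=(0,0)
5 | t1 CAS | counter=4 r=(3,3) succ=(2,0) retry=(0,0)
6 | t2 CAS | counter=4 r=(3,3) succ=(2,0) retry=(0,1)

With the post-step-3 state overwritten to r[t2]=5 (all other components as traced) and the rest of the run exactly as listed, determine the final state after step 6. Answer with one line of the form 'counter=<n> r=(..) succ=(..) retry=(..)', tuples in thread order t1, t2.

state after step 3 := counter=3 r=(2,5) succ=(1,0) retry=(0,0)
4 | t1 LOAD | counter=3 r=(3,5) succ=(1,0) retry=(0,0)
5 | t1 CAS | counter=4 r=(3,5) succ=(2,0) retry=(0,0)
6 | t2 CAS | counter=4 r=(3,5) succ=(2,0) retry=(0,1)

counter=4 r=(3,5) succ=(2,0) retry=(0,1)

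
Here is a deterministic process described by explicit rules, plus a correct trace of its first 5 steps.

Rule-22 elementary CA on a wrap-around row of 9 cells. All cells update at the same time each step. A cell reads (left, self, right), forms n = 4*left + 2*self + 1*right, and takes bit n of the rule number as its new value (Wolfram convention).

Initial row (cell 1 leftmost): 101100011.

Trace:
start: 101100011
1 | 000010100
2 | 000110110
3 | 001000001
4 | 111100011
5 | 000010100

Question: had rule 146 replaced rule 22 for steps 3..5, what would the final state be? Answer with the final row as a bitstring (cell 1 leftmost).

000010100

(re-executing steps 3..5 under rule 146; state before step 3: 000110110)
3 | 001000001
4 | 110100010
5 | 000010100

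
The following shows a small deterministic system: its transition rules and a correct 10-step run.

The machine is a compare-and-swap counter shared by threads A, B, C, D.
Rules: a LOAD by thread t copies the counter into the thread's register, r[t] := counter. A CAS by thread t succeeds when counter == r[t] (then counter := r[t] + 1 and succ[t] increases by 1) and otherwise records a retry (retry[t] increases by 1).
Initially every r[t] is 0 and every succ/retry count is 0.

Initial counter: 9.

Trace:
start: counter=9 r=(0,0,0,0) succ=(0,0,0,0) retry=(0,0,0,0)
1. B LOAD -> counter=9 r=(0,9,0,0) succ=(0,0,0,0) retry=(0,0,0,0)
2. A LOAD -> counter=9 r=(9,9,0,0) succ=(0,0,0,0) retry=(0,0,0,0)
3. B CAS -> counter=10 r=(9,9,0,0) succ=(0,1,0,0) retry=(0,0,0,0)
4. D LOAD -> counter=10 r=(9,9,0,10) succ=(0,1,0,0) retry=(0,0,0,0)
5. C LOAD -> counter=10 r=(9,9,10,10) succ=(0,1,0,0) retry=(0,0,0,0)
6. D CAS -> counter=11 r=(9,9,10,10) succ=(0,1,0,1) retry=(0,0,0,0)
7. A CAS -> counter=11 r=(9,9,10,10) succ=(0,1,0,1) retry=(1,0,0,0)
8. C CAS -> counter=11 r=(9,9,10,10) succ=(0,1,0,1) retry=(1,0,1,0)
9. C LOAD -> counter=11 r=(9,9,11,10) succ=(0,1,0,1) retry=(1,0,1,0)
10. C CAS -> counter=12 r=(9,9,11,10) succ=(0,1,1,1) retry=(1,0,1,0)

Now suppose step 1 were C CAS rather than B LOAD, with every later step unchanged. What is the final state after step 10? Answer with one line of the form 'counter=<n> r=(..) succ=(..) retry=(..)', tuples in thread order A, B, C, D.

counter=11 r=(9,0,10,9) succ=(0,0,1,1) retry=(1,1,2,0)

(re-executing from step 1 with the substitution; state before step 1: counter=9 r=(0,0,0,0) succ=(0,0,0,0) retry=(0,0,0,0))
1. C CAS -> counter=9 r=(0,0,0,0) succ=(0,0,0,0) retry=(0,0,1,0)
2. A LOAD -> counter=9 r=(9,0,0,0) succ=(0,0,0,0) retry=(0,0,1,0)
3. B CAS -> counter=9 r=(9,0,0,0) succ=(0,0,0,0) retry=(0,1,1,0)
4. D LOAD -> counter=9 r=(9,0,0,9) succ=(0,0,0,0) retry=(0,1,1,0)
5. C LOAD -> counter=9 r=(9,0,9,9) succ=(0,0,0,0) retry=(0,1,1,0)
6. D CAS -> counter=10 r=(9,0,9,9) succ=(0,0,0,1) retry=(0,1,1,0)
7. A CAS -> counter=10 r=(9,0,9,9) succ=(0,0,0,1) retry=(1,1,1,0)
8. C CAS -> counter=10 r=(9,0,9,9) succ=(0,0,0,1) retry=(1,1,2,0)
9. C LOAD -> counter=10 r=(9,0,10,9) succ=(0,0,0,1) retry=(1,1,2,0)
10. C CAS -> counter=11 r=(9,0,10,9) succ=(0,0,1,1) retry=(1,1,2,0)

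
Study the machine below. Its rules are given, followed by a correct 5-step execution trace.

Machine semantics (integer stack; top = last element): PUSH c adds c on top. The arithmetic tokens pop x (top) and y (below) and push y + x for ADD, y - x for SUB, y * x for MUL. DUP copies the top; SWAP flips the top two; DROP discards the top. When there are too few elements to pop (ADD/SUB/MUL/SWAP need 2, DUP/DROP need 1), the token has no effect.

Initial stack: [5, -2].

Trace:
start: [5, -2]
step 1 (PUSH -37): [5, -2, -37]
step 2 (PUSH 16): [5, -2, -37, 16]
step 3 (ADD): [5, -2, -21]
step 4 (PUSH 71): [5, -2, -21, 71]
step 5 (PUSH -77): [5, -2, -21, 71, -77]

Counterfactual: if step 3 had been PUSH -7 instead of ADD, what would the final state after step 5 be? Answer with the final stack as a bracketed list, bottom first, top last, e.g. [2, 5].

(re-executing from step 3 with the substitution; state before step 3: [5, -2, -37, 16])
step 3 (PUSH -7): [5, -2, -37, 16, -7]
step 4 (PUSH 71): [5, -2, -37, 16, -7, 71]
step 5 (PUSH -77): [5, -2, -37, 16, -7, 71, -77]

[5, -2, -37, 16, -7, 71, -77]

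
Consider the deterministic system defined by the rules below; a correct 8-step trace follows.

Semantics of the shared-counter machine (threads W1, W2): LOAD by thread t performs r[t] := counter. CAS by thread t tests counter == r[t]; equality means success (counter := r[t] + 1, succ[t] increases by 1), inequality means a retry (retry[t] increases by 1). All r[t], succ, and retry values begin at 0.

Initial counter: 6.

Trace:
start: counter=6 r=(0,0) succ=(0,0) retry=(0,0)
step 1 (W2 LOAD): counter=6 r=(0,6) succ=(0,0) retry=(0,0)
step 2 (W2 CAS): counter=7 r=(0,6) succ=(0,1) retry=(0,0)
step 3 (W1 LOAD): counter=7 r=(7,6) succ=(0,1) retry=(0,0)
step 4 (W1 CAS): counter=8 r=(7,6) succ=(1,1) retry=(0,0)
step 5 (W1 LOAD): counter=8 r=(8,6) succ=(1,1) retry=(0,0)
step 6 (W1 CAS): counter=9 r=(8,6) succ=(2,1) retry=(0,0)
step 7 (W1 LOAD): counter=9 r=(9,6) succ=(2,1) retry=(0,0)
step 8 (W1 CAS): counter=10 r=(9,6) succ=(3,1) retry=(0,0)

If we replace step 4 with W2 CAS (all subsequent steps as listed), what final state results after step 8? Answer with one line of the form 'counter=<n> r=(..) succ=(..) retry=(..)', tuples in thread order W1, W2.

counter=9 r=(8,6) succ=(2,1) retry=(0,1)

(re-executing from step 4 with the substitution; state before step 4: counter=7 r=(7,6) succ=(0,1) retry=(0,0))
step 4 (W2 CAS): counter=7 r=(7,6) succ=(0,1) retry=(0,1)
step 5 (W1 LOAD): counter=7 r=(7,6) succ=(0,1) retry=(0,1)
step 6 (W1 CAS): counter=8 r=(7,6) succ=(1,1) retry=(0,1)
step 7 (W1 LOAD): counter=8 r=(8,6) succ=(1,1) retry=(0,1)
step 8 (W1 CAS): counter=9 r=(8,6) succ=(2,1) retry=(0,1)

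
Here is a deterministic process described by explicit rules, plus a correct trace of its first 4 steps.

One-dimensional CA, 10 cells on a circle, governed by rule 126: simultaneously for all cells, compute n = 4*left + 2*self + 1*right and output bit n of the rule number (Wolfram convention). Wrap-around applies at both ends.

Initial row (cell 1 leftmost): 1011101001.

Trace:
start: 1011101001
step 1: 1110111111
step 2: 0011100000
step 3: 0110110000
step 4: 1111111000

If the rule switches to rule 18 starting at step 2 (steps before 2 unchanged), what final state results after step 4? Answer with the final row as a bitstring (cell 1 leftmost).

0000000000

(re-executing steps 2..4 under rule 18; state before step 2: 1110111111)
step 2: 0000000000
step 3: 0000000000
step 4: 0000000000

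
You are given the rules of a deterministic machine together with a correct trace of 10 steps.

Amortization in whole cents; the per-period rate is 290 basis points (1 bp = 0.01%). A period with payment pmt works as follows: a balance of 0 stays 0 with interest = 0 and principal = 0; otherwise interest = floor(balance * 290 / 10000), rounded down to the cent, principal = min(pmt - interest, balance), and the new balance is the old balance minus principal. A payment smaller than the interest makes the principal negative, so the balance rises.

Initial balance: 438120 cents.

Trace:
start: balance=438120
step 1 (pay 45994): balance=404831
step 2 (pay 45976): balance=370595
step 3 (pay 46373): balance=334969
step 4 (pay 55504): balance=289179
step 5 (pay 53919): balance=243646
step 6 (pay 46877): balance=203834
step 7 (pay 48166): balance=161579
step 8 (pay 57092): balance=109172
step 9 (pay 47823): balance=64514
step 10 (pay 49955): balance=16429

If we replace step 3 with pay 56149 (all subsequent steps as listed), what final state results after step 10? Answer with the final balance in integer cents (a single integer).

(re-executing from step 3 with the substitution; state before step 3: balance=370595)
step 3 (pay 56149): balance=325193
step 4 (pay 55504): balance=279119
step 5 (pay 53919): balance=233294
step 6 (pay 46877): balance=193182
step 7 (pay 48166): balance=150618
step 8 (pay 57092): balance=97893
step 9 (pay 47823): balance=52908
step 10 (pay 49955): balance=4487

4487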